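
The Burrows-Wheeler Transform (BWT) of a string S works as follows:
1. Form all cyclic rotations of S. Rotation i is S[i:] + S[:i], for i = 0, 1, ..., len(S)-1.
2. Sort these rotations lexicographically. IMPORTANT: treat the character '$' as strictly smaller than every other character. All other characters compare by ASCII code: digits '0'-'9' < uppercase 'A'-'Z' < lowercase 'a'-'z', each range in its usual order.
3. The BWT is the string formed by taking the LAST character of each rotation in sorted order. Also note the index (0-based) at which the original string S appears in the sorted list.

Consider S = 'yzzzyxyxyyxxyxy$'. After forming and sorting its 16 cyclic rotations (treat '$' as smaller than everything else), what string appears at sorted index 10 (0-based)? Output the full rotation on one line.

Answer: yxyyxxyxy$yzzzyx

Derivation:
All 16 rotations (rotation i = S[i:]+S[:i]):
  rot[0] = yzzzyxyxyyxxyxy$
  rot[1] = zzzyxyxyyxxyxy$y
  rot[2] = zzyxyxyyxxyxy$yz
  rot[3] = zyxyxyyxxyxy$yzz
  rot[4] = yxyxyyxxyxy$yzzz
  rot[5] = xyxyyxxyxy$yzzzy
  rot[6] = yxyyxxyxy$yzzzyx
  rot[7] = xyyxxyxy$yzzzyxy
  rot[8] = yyxxyxy$yzzzyxyx
  rot[9] = yxxyxy$yzzzyxyxy
  rot[10] = xxyxy$yzzzyxyxyy
  rot[11] = xyxy$yzzzyxyxyyx
  rot[12] = yxy$yzzzyxyxyyxx
  rot[13] = xy$yzzzyxyxyyxxy
  rot[14] = y$yzzzyxyxyyxxyx
  rot[15] = $yzzzyxyxyyxxyxy
Sorted (with $ < everything):
  sorted[0] = $yzzzyxyxyyxxyxy
  sorted[1] = xxyxy$yzzzyxyxyy
  sorted[2] = xy$yzzzyxyxyyxxy
  sorted[3] = xyxy$yzzzyxyxyyx
  sorted[4] = xyxyyxxyxy$yzzzy
  sorted[5] = xyyxxyxy$yzzzyxy
  sorted[6] = y$yzzzyxyxyyxxyx
  sorted[7] = yxxyxy$yzzzyxyxy
  sorted[8] = yxy$yzzzyxyxyyxx
  sorted[9] = yxyxyyxxyxy$yzzz
  sorted[10] = yxyyxxyxy$yzzzyx
  sorted[11] = yyxxyxy$yzzzyxyx
  sorted[12] = yzzzyxyxyyxxyxy$
  sorted[13] = zyxyxyyxxyxy$yzz
  sorted[14] = zzyxyxyyxxyxy$yz
  sorted[15] = zzzyxyxyyxxyxy$y
sorted[10] = yxyyxxyxy$yzzzyx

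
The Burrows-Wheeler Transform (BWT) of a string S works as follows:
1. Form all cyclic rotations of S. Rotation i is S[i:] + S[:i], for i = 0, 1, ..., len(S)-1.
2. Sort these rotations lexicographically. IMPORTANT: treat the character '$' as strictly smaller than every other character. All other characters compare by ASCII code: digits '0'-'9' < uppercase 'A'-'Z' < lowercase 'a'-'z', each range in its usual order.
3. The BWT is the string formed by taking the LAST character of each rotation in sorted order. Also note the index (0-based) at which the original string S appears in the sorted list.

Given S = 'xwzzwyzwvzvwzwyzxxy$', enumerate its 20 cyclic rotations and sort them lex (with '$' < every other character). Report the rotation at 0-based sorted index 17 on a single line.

All 20 rotations (rotation i = S[i:]+S[:i]):
  rot[0] = xwzzwyzwvzvwzwyzxxy$
  rot[1] = wzzwyzwvzvwzwyzxxy$x
  rot[2] = zzwyzwvzvwzwyzxxy$xw
  rot[3] = zwyzwvzvwzwyzxxy$xwz
  rot[4] = wyzwvzvwzwyzxxy$xwzz
  rot[5] = yzwvzvwzwyzxxy$xwzzw
  rot[6] = zwvzvwzwyzxxy$xwzzwy
  rot[7] = wvzvwzwyzxxy$xwzzwyz
  rot[8] = vzvwzwyzxxy$xwzzwyzw
  rot[9] = zvwzwyzxxy$xwzzwyzwv
  rot[10] = vwzwyzxxy$xwzzwyzwvz
  rot[11] = wzwyzxxy$xwzzwyzwvzv
  rot[12] = zwyzxxy$xwzzwyzwvzvw
  rot[13] = wyzxxy$xwzzwyzwvzvwz
  rot[14] = yzxxy$xwzzwyzwvzvwzw
  rot[15] = zxxy$xwzzwyzwvzvwzwy
  rot[16] = xxy$xwzzwyzwvzvwzwyz
  rot[17] = xy$xwzzwyzwvzvwzwyzx
  rot[18] = y$xwzzwyzwvzvwzwyzxx
  rot[19] = $xwzzwyzwvzvwzwyzxxy
Sorted (with $ < everything):
  sorted[0] = $xwzzwyzwvzvwzwyzxxy
  sorted[1] = vwzwyzxxy$xwzzwyzwvz
  sorted[2] = vzvwzwyzxxy$xwzzwyzw
  sorted[3] = wvzvwzwyzxxy$xwzzwyz
  sorted[4] = wyzwvzvwzwyzxxy$xwzz
  sorted[5] = wyzxxy$xwzzwyzwvzvwz
  sorted[6] = wzwyzxxy$xwzzwyzwvzv
  sorted[7] = wzzwyzwvzvwzwyzxxy$x
  sorted[8] = xwzzwyzwvzvwzwyzxxy$
  sorted[9] = xxy$xwzzwyzwvzvwzwyz
  sorted[10] = xy$xwzzwyzwvzvwzwyzx
  sorted[11] = y$xwzzwyzwvzvwzwyzxx
  sorted[12] = yzwvzvwzwyzxxy$xwzzw
  sorted[13] = yzxxy$xwzzwyzwvzvwzw
  sorted[14] = zvwzwyzxxy$xwzzwyzwv
  sorted[15] = zwvzvwzwyzxxy$xwzzwy
  sorted[16] = zwyzwvzvwzwyzxxy$xwz
  sorted[17] = zwyzxxy$xwzzwyzwvzvw
  sorted[18] = zxxy$xwzzwyzwvzvwzwy
  sorted[19] = zzwyzwvzvwzwyzxxy$xw
sorted[17] = zwyzxxy$xwzzwyzwvzvw

Answer: zwyzxxy$xwzzwyzwvzvw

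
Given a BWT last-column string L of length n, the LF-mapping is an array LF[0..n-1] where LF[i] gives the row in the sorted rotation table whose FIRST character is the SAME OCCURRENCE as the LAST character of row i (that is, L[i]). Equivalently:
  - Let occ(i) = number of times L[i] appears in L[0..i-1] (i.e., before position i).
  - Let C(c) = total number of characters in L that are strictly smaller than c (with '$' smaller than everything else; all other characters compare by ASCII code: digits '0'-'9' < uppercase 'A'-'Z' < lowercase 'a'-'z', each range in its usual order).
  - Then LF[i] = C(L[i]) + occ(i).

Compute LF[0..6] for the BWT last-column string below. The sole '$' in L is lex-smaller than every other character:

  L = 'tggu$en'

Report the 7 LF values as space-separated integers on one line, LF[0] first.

Answer: 5 2 3 6 0 1 4

Derivation:
Char counts: '$':1, 'e':1, 'g':2, 'n':1, 't':1, 'u':1
C (first-col start): C('$')=0, C('e')=1, C('g')=2, C('n')=4, C('t')=5, C('u')=6
L[0]='t': occ=0, LF[0]=C('t')+0=5+0=5
L[1]='g': occ=0, LF[1]=C('g')+0=2+0=2
L[2]='g': occ=1, LF[2]=C('g')+1=2+1=3
L[3]='u': occ=0, LF[3]=C('u')+0=6+0=6
L[4]='$': occ=0, LF[4]=C('$')+0=0+0=0
L[5]='e': occ=0, LF[5]=C('e')+0=1+0=1
L[6]='n': occ=0, LF[6]=C('n')+0=4+0=4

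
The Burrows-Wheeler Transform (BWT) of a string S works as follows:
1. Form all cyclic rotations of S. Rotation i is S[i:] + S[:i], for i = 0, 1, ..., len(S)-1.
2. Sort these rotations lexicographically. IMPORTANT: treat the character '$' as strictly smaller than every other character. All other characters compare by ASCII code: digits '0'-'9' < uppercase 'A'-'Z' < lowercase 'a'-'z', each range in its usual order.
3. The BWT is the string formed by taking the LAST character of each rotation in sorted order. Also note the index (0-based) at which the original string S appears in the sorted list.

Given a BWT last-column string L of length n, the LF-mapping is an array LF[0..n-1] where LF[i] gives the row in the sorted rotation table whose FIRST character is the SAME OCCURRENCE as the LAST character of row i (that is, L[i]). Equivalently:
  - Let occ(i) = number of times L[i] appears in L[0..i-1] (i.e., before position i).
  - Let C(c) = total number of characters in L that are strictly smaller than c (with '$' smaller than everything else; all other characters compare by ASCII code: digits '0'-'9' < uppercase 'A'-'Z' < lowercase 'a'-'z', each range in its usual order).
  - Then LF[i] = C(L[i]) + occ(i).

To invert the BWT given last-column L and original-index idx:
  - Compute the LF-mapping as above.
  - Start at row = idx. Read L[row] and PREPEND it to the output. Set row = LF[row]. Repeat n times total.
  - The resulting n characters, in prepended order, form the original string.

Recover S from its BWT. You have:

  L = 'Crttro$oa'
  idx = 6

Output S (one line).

LF mapping: 1 5 7 8 6 3 0 4 2
Walk LF starting at row 6, prepending L[row]:
  step 1: row=6, L[6]='$', prepend. Next row=LF[6]=0
  step 2: row=0, L[0]='C', prepend. Next row=LF[0]=1
  step 3: row=1, L[1]='r', prepend. Next row=LF[1]=5
  step 4: row=5, L[5]='o', prepend. Next row=LF[5]=3
  step 5: row=3, L[3]='t', prepend. Next row=LF[3]=8
  step 6: row=8, L[8]='a', prepend. Next row=LF[8]=2
  step 7: row=2, L[2]='t', prepend. Next row=LF[2]=7
  step 8: row=7, L[7]='o', prepend. Next row=LF[7]=4
  step 9: row=4, L[4]='r', prepend. Next row=LF[4]=6
Reversed output: rotatorC$

Answer: rotatorC$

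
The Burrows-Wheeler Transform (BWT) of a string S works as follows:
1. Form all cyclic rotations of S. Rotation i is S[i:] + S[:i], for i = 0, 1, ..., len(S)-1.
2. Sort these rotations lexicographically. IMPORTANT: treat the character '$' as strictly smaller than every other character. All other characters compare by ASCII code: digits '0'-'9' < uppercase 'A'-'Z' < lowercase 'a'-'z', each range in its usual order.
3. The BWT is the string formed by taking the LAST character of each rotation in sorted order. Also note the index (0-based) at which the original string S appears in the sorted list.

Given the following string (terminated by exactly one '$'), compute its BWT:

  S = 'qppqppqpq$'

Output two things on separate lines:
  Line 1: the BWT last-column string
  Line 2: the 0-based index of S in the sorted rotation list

Answer: qqqqppp$pp
7

Derivation:
All 10 rotations (rotation i = S[i:]+S[:i]):
  rot[0] = qppqppqpq$
  rot[1] = ppqppqpq$q
  rot[2] = pqppqpq$qp
  rot[3] = qppqpq$qpp
  rot[4] = ppqpq$qppq
  rot[5] = pqpq$qppqp
  rot[6] = qpq$qppqpp
  rot[7] = pq$qppqppq
  rot[8] = q$qppqppqp
  rot[9] = $qppqppqpq
Sorted (with $ < everything):
  sorted[0] = $qppqppqpq  (last char: 'q')
  sorted[1] = ppqppqpq$q  (last char: 'q')
  sorted[2] = ppqpq$qppq  (last char: 'q')
  sorted[3] = pq$qppqppq  (last char: 'q')
  sorted[4] = pqppqpq$qp  (last char: 'p')
  sorted[5] = pqpq$qppqp  (last char: 'p')
  sorted[6] = q$qppqppqp  (last char: 'p')
  sorted[7] = qppqppqpq$  (last char: '$')
  sorted[8] = qppqpq$qpp  (last char: 'p')
  sorted[9] = qpq$qppqpp  (last char: 'p')
Last column: qqqqppp$pp
Original string S is at sorted index 7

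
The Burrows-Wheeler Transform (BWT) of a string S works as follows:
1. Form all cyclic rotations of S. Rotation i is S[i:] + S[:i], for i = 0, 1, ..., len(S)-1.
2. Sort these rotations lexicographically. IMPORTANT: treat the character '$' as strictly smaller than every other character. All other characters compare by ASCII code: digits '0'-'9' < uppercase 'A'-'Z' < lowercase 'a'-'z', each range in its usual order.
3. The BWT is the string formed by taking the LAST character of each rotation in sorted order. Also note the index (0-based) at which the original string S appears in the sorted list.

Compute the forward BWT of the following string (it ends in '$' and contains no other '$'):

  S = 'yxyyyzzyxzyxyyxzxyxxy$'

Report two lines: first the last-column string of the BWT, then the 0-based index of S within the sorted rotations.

Answer: yyxzyyyyxxz$yzxxyyxxzy
11

Derivation:
All 22 rotations (rotation i = S[i:]+S[:i]):
  rot[0] = yxyyyzzyxzyxyyxzxyxxy$
  rot[1] = xyyyzzyxzyxyyxzxyxxy$y
  rot[2] = yyyzzyxzyxyyxzxyxxy$yx
  rot[3] = yyzzyxzyxyyxzxyxxy$yxy
  rot[4] = yzzyxzyxyyxzxyxxy$yxyy
  rot[5] = zzyxzyxyyxzxyxxy$yxyyy
  rot[6] = zyxzyxyyxzxyxxy$yxyyyz
  rot[7] = yxzyxyyxzxyxxy$yxyyyzz
  rot[8] = xzyxyyxzxyxxy$yxyyyzzy
  rot[9] = zyxyyxzxyxxy$yxyyyzzyx
  rot[10] = yxyyxzxyxxy$yxyyyzzyxz
  rot[11] = xyyxzxyxxy$yxyyyzzyxzy
  rot[12] = yyxzxyxxy$yxyyyzzyxzyx
  rot[13] = yxzxyxxy$yxyyyzzyxzyxy
  rot[14] = xzxyxxy$yxyyyzzyxzyxyy
  rot[15] = zxyxxy$yxyyyzzyxzyxyyx
  rot[16] = xyxxy$yxyyyzzyxzyxyyxz
  rot[17] = yxxy$yxyyyzzyxzyxyyxzx
  rot[18] = xxy$yxyyyzzyxzyxyyxzxy
  rot[19] = xy$yxyyyzzyxzyxyyxzxyx
  rot[20] = y$yxyyyzzyxzyxyyxzxyxx
  rot[21] = $yxyyyzzyxzyxyyxzxyxxy
Sorted (with $ < everything):
  sorted[0] = $yxyyyzzyxzyxyyxzxyxxy  (last char: 'y')
  sorted[1] = xxy$yxyyyzzyxzyxyyxzxy  (last char: 'y')
  sorted[2] = xy$yxyyyzzyxzyxyyxzxyx  (last char: 'x')
  sorted[3] = xyxxy$yxyyyzzyxzyxyyxz  (last char: 'z')
  sorted[4] = xyyxzxyxxy$yxyyyzzyxzy  (last char: 'y')
  sorted[5] = xyyyzzyxzyxyyxzxyxxy$y  (last char: 'y')
  sorted[6] = xzxyxxy$yxyyyzzyxzyxyy  (last char: 'y')
  sorted[7] = xzyxyyxzxyxxy$yxyyyzzy  (last char: 'y')
  sorted[8] = y$yxyyyzzyxzyxyyxzxyxx  (last char: 'x')
  sorted[9] = yxxy$yxyyyzzyxzyxyyxzx  (last char: 'x')
  sorted[10] = yxyyxzxyxxy$yxyyyzzyxz  (last char: 'z')
  sorted[11] = yxyyyzzyxzyxyyxzxyxxy$  (last char: '$')
  sorted[12] = yxzxyxxy$yxyyyzzyxzyxy  (last char: 'y')
  sorted[13] = yxzyxyyxzxyxxy$yxyyyzz  (last char: 'z')
  sorted[14] = yyxzxyxxy$yxyyyzzyxzyx  (last char: 'x')
  sorted[15] = yyyzzyxzyxyyxzxyxxy$yx  (last char: 'x')
  sorted[16] = yyzzyxzyxyyxzxyxxy$yxy  (last char: 'y')
  sorted[17] = yzzyxzyxyyxzxyxxy$yxyy  (last char: 'y')
  sorted[18] = zxyxxy$yxyyyzzyxzyxyyx  (last char: 'x')
  sorted[19] = zyxyyxzxyxxy$yxyyyzzyx  (last char: 'x')
  sorted[20] = zyxzyxyyxzxyxxy$yxyyyz  (last char: 'z')
  sorted[21] = zzyxzyxyyxzxyxxy$yxyyy  (last char: 'y')
Last column: yyxzyyyyxxz$yzxxyyxxzy
Original string S is at sorted index 11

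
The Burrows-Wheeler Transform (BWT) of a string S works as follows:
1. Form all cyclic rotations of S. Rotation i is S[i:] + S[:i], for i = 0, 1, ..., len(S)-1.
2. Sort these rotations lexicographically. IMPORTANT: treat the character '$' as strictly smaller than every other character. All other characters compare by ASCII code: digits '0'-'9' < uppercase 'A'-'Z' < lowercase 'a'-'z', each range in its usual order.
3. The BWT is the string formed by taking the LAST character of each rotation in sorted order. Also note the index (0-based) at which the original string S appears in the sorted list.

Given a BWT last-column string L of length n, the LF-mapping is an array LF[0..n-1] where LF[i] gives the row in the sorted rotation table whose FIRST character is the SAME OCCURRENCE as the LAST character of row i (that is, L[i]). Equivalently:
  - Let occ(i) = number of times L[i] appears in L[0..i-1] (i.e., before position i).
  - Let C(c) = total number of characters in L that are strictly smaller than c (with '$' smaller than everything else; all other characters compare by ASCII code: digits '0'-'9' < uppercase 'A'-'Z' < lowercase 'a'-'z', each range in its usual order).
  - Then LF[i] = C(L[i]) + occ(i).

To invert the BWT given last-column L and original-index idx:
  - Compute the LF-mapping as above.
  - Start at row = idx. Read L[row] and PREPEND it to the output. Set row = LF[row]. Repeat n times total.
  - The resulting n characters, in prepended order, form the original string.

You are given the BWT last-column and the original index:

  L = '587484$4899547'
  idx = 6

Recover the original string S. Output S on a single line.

Answer: 5879849844745$

Derivation:
LF mapping: 5 9 7 1 10 2 0 3 11 12 13 6 4 8
Walk LF starting at row 6, prepending L[row]:
  step 1: row=6, L[6]='$', prepend. Next row=LF[6]=0
  step 2: row=0, L[0]='5', prepend. Next row=LF[0]=5
  step 3: row=5, L[5]='4', prepend. Next row=LF[5]=2
  step 4: row=2, L[2]='7', prepend. Next row=LF[2]=7
  step 5: row=7, L[7]='4', prepend. Next row=LF[7]=3
  step 6: row=3, L[3]='4', prepend. Next row=LF[3]=1
  step 7: row=1, L[1]='8', prepend. Next row=LF[1]=9
  step 8: row=9, L[9]='9', prepend. Next row=LF[9]=12
  step 9: row=12, L[12]='4', prepend. Next row=LF[12]=4
  step 10: row=4, L[4]='8', prepend. Next row=LF[4]=10
  step 11: row=10, L[10]='9', prepend. Next row=LF[10]=13
  step 12: row=13, L[13]='7', prepend. Next row=LF[13]=8
  step 13: row=8, L[8]='8', prepend. Next row=LF[8]=11
  step 14: row=11, L[11]='5', prepend. Next row=LF[11]=6
Reversed output: 5879849844745$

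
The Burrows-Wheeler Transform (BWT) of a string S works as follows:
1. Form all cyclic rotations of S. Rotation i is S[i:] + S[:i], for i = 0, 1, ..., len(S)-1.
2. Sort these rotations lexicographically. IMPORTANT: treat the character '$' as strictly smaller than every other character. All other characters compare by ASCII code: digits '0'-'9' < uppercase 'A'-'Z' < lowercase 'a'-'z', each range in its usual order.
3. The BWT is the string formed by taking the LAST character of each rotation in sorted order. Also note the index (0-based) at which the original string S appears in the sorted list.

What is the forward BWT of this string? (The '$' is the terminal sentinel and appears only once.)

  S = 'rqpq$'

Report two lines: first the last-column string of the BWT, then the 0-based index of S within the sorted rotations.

All 5 rotations (rotation i = S[i:]+S[:i]):
  rot[0] = rqpq$
  rot[1] = qpq$r
  rot[2] = pq$rq
  rot[3] = q$rqp
  rot[4] = $rqpq
Sorted (with $ < everything):
  sorted[0] = $rqpq  (last char: 'q')
  sorted[1] = pq$rq  (last char: 'q')
  sorted[2] = q$rqp  (last char: 'p')
  sorted[3] = qpq$r  (last char: 'r')
  sorted[4] = rqpq$  (last char: '$')
Last column: qqpr$
Original string S is at sorted index 4

Answer: qqpr$
4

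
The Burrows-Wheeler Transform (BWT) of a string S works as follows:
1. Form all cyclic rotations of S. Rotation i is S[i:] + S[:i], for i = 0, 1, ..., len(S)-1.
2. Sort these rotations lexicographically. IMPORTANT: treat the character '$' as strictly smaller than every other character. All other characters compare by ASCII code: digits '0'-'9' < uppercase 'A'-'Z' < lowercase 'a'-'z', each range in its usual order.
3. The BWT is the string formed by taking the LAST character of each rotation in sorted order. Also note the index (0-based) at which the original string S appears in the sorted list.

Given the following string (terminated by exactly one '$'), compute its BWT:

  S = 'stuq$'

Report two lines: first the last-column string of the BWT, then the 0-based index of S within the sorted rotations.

All 5 rotations (rotation i = S[i:]+S[:i]):
  rot[0] = stuq$
  rot[1] = tuq$s
  rot[2] = uq$st
  rot[3] = q$stu
  rot[4] = $stuq
Sorted (with $ < everything):
  sorted[0] = $stuq  (last char: 'q')
  sorted[1] = q$stu  (last char: 'u')
  sorted[2] = stuq$  (last char: '$')
  sorted[3] = tuq$s  (last char: 's')
  sorted[4] = uq$st  (last char: 't')
Last column: qu$st
Original string S is at sorted index 2

Answer: qu$st
2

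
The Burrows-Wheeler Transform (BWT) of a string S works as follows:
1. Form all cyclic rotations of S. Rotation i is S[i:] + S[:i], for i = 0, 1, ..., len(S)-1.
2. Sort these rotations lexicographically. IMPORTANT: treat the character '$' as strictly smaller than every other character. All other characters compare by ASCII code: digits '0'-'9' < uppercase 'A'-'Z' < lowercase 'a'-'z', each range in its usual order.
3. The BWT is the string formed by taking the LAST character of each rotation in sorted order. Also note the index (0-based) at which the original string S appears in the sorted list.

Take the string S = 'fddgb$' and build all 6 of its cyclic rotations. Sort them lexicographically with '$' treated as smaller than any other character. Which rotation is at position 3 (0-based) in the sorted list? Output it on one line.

Answer: dgb$fd

Derivation:
All 6 rotations (rotation i = S[i:]+S[:i]):
  rot[0] = fddgb$
  rot[1] = ddgb$f
  rot[2] = dgb$fd
  rot[3] = gb$fdd
  rot[4] = b$fddg
  rot[5] = $fddgb
Sorted (with $ < everything):
  sorted[0] = $fddgb
  sorted[1] = b$fddg
  sorted[2] = ddgb$f
  sorted[3] = dgb$fd
  sorted[4] = fddgb$
  sorted[5] = gb$fdd
sorted[3] = dgb$fd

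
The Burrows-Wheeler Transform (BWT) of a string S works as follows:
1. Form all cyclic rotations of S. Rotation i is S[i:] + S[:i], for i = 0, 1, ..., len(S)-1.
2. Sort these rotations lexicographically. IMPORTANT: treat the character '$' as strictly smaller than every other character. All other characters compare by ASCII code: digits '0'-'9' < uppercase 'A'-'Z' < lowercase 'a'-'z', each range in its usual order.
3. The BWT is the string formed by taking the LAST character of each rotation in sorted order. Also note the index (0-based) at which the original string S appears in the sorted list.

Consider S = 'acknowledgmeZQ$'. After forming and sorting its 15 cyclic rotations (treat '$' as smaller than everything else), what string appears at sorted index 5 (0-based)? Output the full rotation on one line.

Answer: dgmeZQ$acknowle

Derivation:
All 15 rotations (rotation i = S[i:]+S[:i]):
  rot[0] = acknowledgmeZQ$
  rot[1] = cknowledgmeZQ$a
  rot[2] = knowledgmeZQ$ac
  rot[3] = nowledgmeZQ$ack
  rot[4] = owledgmeZQ$ackn
  rot[5] = wledgmeZQ$ackno
  rot[6] = ledgmeZQ$acknow
  rot[7] = edgmeZQ$acknowl
  rot[8] = dgmeZQ$acknowle
  rot[9] = gmeZQ$acknowled
  rot[10] = meZQ$acknowledg
  rot[11] = eZQ$acknowledgm
  rot[12] = ZQ$acknowledgme
  rot[13] = Q$acknowledgmeZ
  rot[14] = $acknowledgmeZQ
Sorted (with $ < everything):
  sorted[0] = $acknowledgmeZQ
  sorted[1] = Q$acknowledgmeZ
  sorted[2] = ZQ$acknowledgme
  sorted[3] = acknowledgmeZQ$
  sorted[4] = cknowledgmeZQ$a
  sorted[5] = dgmeZQ$acknowle
  sorted[6] = eZQ$acknowledgm
  sorted[7] = edgmeZQ$acknowl
  sorted[8] = gmeZQ$acknowled
  sorted[9] = knowledgmeZQ$ac
  sorted[10] = ledgmeZQ$acknow
  sorted[11] = meZQ$acknowledg
  sorted[12] = nowledgmeZQ$ack
  sorted[13] = owledgmeZQ$ackn
  sorted[14] = wledgmeZQ$ackno
sorted[5] = dgmeZQ$acknowle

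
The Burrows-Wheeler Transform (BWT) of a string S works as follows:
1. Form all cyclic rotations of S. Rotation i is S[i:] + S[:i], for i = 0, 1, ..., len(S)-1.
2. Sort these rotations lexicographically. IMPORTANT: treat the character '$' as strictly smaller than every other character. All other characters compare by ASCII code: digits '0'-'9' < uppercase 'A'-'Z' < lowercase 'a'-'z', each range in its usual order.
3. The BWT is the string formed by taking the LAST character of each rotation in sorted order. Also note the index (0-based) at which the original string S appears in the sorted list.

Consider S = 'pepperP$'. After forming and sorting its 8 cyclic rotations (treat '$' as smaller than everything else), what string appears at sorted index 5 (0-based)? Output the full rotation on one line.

All 8 rotations (rotation i = S[i:]+S[:i]):
  rot[0] = pepperP$
  rot[1] = epperP$p
  rot[2] = pperP$pe
  rot[3] = perP$pep
  rot[4] = erP$pepp
  rot[5] = rP$peppe
  rot[6] = P$pepper
  rot[7] = $pepperP
Sorted (with $ < everything):
  sorted[0] = $pepperP
  sorted[1] = P$pepper
  sorted[2] = epperP$p
  sorted[3] = erP$pepp
  sorted[4] = pepperP$
  sorted[5] = perP$pep
  sorted[6] = pperP$pe
  sorted[7] = rP$peppe
sorted[5] = perP$pep

Answer: perP$pep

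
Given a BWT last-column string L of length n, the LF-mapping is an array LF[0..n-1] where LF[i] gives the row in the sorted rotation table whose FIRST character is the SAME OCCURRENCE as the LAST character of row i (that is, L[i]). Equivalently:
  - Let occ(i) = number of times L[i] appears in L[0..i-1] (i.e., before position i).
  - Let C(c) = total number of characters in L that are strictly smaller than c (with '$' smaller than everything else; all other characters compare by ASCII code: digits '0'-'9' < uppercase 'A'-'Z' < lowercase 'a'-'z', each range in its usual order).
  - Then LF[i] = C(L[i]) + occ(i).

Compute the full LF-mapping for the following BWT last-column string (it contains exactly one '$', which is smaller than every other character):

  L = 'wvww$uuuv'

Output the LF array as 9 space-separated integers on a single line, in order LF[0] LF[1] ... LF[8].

Answer: 6 4 7 8 0 1 2 3 5

Derivation:
Char counts: '$':1, 'u':3, 'v':2, 'w':3
C (first-col start): C('$')=0, C('u')=1, C('v')=4, C('w')=6
L[0]='w': occ=0, LF[0]=C('w')+0=6+0=6
L[1]='v': occ=0, LF[1]=C('v')+0=4+0=4
L[2]='w': occ=1, LF[2]=C('w')+1=6+1=7
L[3]='w': occ=2, LF[3]=C('w')+2=6+2=8
L[4]='$': occ=0, LF[4]=C('$')+0=0+0=0
L[5]='u': occ=0, LF[5]=C('u')+0=1+0=1
L[6]='u': occ=1, LF[6]=C('u')+1=1+1=2
L[7]='u': occ=2, LF[7]=C('u')+2=1+2=3
L[8]='v': occ=1, LF[8]=C('v')+1=4+1=5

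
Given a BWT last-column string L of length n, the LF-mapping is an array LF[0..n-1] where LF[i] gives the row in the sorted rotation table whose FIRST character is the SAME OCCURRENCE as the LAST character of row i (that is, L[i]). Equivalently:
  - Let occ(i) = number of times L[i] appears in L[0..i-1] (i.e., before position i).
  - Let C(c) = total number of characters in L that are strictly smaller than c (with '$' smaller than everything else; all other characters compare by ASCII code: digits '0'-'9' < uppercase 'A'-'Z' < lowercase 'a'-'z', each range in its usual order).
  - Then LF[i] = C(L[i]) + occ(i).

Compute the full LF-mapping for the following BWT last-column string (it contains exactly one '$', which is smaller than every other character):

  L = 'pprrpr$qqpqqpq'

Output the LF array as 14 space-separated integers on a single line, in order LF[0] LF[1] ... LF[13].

Char counts: '$':1, 'p':5, 'q':5, 'r':3
C (first-col start): C('$')=0, C('p')=1, C('q')=6, C('r')=11
L[0]='p': occ=0, LF[0]=C('p')+0=1+0=1
L[1]='p': occ=1, LF[1]=C('p')+1=1+1=2
L[2]='r': occ=0, LF[2]=C('r')+0=11+0=11
L[3]='r': occ=1, LF[3]=C('r')+1=11+1=12
L[4]='p': occ=2, LF[4]=C('p')+2=1+2=3
L[5]='r': occ=2, LF[5]=C('r')+2=11+2=13
L[6]='$': occ=0, LF[6]=C('$')+0=0+0=0
L[7]='q': occ=0, LF[7]=C('q')+0=6+0=6
L[8]='q': occ=1, LF[8]=C('q')+1=6+1=7
L[9]='p': occ=3, LF[9]=C('p')+3=1+3=4
L[10]='q': occ=2, LF[10]=C('q')+2=6+2=8
L[11]='q': occ=3, LF[11]=C('q')+3=6+3=9
L[12]='p': occ=4, LF[12]=C('p')+4=1+4=5
L[13]='q': occ=4, LF[13]=C('q')+4=6+4=10

Answer: 1 2 11 12 3 13 0 6 7 4 8 9 5 10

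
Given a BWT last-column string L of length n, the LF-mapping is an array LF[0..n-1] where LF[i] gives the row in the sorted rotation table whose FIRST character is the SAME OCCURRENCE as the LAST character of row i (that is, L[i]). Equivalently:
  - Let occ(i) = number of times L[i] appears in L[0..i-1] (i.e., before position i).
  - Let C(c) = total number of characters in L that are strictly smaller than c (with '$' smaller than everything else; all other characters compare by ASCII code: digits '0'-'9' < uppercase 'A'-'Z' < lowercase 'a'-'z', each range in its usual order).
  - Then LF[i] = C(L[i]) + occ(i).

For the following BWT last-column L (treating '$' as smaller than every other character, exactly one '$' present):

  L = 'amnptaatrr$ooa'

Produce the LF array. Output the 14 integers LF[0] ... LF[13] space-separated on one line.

Char counts: '$':1, 'a':4, 'm':1, 'n':1, 'o':2, 'p':1, 'r':2, 't':2
C (first-col start): C('$')=0, C('a')=1, C('m')=5, C('n')=6, C('o')=7, C('p')=9, C('r')=10, C('t')=12
L[0]='a': occ=0, LF[0]=C('a')+0=1+0=1
L[1]='m': occ=0, LF[1]=C('m')+0=5+0=5
L[2]='n': occ=0, LF[2]=C('n')+0=6+0=6
L[3]='p': occ=0, LF[3]=C('p')+0=9+0=9
L[4]='t': occ=0, LF[4]=C('t')+0=12+0=12
L[5]='a': occ=1, LF[5]=C('a')+1=1+1=2
L[6]='a': occ=2, LF[6]=C('a')+2=1+2=3
L[7]='t': occ=1, LF[7]=C('t')+1=12+1=13
L[8]='r': occ=0, LF[8]=C('r')+0=10+0=10
L[9]='r': occ=1, LF[9]=C('r')+1=10+1=11
L[10]='$': occ=0, LF[10]=C('$')+0=0+0=0
L[11]='o': occ=0, LF[11]=C('o')+0=7+0=7
L[12]='o': occ=1, LF[12]=C('o')+1=7+1=8
L[13]='a': occ=3, LF[13]=C('a')+3=1+3=4

Answer: 1 5 6 9 12 2 3 13 10 11 0 7 8 4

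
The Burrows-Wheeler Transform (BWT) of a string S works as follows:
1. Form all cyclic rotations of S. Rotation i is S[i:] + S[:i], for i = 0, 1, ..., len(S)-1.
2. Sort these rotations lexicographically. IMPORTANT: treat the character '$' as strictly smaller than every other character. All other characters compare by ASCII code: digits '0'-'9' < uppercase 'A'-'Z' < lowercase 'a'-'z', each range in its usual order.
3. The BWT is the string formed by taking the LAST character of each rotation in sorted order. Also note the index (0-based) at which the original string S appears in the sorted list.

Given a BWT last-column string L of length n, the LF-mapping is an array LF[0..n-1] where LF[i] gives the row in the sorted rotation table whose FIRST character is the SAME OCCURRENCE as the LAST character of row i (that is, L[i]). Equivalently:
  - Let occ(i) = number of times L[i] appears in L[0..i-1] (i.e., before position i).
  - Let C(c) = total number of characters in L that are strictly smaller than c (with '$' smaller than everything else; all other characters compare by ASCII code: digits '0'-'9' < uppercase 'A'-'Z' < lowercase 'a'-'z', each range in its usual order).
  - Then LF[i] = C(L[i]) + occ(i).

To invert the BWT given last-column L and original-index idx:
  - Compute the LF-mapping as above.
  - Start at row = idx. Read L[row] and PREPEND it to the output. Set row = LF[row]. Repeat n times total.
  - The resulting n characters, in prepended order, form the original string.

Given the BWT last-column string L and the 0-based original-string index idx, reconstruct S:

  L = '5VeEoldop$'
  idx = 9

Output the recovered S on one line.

Answer: poodleEV5$

Derivation:
LF mapping: 1 3 5 2 7 6 4 8 9 0
Walk LF starting at row 9, prepending L[row]:
  step 1: row=9, L[9]='$', prepend. Next row=LF[9]=0
  step 2: row=0, L[0]='5', prepend. Next row=LF[0]=1
  step 3: row=1, L[1]='V', prepend. Next row=LF[1]=3
  step 4: row=3, L[3]='E', prepend. Next row=LF[3]=2
  step 5: row=2, L[2]='e', prepend. Next row=LF[2]=5
  step 6: row=5, L[5]='l', prepend. Next row=LF[5]=6
  step 7: row=6, L[6]='d', prepend. Next row=LF[6]=4
  step 8: row=4, L[4]='o', prepend. Next row=LF[4]=7
  step 9: row=7, L[7]='o', prepend. Next row=LF[7]=8
  step 10: row=8, L[8]='p', prepend. Next row=LF[8]=9
Reversed output: poodleEV5$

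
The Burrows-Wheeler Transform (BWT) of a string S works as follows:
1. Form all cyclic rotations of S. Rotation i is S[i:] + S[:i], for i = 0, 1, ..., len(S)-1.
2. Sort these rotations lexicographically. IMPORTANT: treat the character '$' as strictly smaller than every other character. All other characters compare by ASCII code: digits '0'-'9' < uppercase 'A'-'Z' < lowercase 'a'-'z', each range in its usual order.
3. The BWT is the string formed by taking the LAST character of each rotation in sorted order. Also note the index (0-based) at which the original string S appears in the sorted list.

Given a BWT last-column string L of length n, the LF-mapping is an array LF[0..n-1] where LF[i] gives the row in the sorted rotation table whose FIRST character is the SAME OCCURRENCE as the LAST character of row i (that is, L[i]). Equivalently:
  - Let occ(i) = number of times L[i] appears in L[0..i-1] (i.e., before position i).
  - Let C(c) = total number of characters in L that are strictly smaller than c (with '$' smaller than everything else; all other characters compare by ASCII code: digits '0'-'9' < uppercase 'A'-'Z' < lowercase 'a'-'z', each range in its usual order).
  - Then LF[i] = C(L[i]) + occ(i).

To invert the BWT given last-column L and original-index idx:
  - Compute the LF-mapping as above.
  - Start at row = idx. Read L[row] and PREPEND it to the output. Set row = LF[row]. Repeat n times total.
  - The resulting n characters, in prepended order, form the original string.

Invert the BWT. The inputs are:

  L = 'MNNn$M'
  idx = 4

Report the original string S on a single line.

Answer: NMnNM$

Derivation:
LF mapping: 1 3 4 5 0 2
Walk LF starting at row 4, prepending L[row]:
  step 1: row=4, L[4]='$', prepend. Next row=LF[4]=0
  step 2: row=0, L[0]='M', prepend. Next row=LF[0]=1
  step 3: row=1, L[1]='N', prepend. Next row=LF[1]=3
  step 4: row=3, L[3]='n', prepend. Next row=LF[3]=5
  step 5: row=5, L[5]='M', prepend. Next row=LF[5]=2
  step 6: row=2, L[2]='N', prepend. Next row=LF[2]=4
Reversed output: NMnNM$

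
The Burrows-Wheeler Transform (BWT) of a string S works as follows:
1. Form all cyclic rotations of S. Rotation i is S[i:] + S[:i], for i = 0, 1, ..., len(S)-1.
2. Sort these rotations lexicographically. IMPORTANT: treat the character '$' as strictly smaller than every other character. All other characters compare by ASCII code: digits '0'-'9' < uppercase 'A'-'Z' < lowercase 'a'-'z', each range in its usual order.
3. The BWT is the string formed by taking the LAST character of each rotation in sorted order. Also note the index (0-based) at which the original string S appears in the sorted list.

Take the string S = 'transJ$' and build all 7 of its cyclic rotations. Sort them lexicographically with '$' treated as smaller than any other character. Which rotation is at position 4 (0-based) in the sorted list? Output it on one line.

Answer: ransJ$t

Derivation:
All 7 rotations (rotation i = S[i:]+S[:i]):
  rot[0] = transJ$
  rot[1] = ransJ$t
  rot[2] = ansJ$tr
  rot[3] = nsJ$tra
  rot[4] = sJ$tran
  rot[5] = J$trans
  rot[6] = $transJ
Sorted (with $ < everything):
  sorted[0] = $transJ
  sorted[1] = J$trans
  sorted[2] = ansJ$tr
  sorted[3] = nsJ$tra
  sorted[4] = ransJ$t
  sorted[5] = sJ$tran
  sorted[6] = transJ$
sorted[4] = ransJ$t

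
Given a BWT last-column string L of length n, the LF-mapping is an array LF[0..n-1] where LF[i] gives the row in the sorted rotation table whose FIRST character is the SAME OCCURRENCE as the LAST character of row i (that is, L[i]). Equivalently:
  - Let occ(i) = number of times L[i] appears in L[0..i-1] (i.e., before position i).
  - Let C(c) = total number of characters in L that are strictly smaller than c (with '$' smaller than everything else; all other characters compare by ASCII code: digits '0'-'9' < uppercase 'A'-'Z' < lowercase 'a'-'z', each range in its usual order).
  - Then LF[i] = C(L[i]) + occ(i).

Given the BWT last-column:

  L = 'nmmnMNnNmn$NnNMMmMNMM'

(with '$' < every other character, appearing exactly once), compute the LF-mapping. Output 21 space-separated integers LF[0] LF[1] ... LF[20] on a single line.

Char counts: '$':1, 'M':6, 'N':5, 'm':4, 'n':5
C (first-col start): C('$')=0, C('M')=1, C('N')=7, C('m')=12, C('n')=16
L[0]='n': occ=0, LF[0]=C('n')+0=16+0=16
L[1]='m': occ=0, LF[1]=C('m')+0=12+0=12
L[2]='m': occ=1, LF[2]=C('m')+1=12+1=13
L[3]='n': occ=1, LF[3]=C('n')+1=16+1=17
L[4]='M': occ=0, LF[4]=C('M')+0=1+0=1
L[5]='N': occ=0, LF[5]=C('N')+0=7+0=7
L[6]='n': occ=2, LF[6]=C('n')+2=16+2=18
L[7]='N': occ=1, LF[7]=C('N')+1=7+1=8
L[8]='m': occ=2, LF[8]=C('m')+2=12+2=14
L[9]='n': occ=3, LF[9]=C('n')+3=16+3=19
L[10]='$': occ=0, LF[10]=C('$')+0=0+0=0
L[11]='N': occ=2, LF[11]=C('N')+2=7+2=9
L[12]='n': occ=4, LF[12]=C('n')+4=16+4=20
L[13]='N': occ=3, LF[13]=C('N')+3=7+3=10
L[14]='M': occ=1, LF[14]=C('M')+1=1+1=2
L[15]='M': occ=2, LF[15]=C('M')+2=1+2=3
L[16]='m': occ=3, LF[16]=C('m')+3=12+3=15
L[17]='M': occ=3, LF[17]=C('M')+3=1+3=4
L[18]='N': occ=4, LF[18]=C('N')+4=7+4=11
L[19]='M': occ=4, LF[19]=C('M')+4=1+4=5
L[20]='M': occ=5, LF[20]=C('M')+5=1+5=6

Answer: 16 12 13 17 1 7 18 8 14 19 0 9 20 10 2 3 15 4 11 5 6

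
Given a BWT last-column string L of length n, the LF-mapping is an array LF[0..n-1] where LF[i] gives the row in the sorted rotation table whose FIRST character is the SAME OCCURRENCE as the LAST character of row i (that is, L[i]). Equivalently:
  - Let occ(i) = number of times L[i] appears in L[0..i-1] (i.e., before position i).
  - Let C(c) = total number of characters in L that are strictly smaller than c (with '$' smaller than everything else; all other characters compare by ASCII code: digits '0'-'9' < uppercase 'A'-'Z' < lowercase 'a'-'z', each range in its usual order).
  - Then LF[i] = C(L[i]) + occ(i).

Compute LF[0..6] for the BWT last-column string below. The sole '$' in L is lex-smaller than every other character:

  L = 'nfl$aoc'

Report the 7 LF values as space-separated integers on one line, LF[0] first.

Char counts: '$':1, 'a':1, 'c':1, 'f':1, 'l':1, 'n':1, 'o':1
C (first-col start): C('$')=0, C('a')=1, C('c')=2, C('f')=3, C('l')=4, C('n')=5, C('o')=6
L[0]='n': occ=0, LF[0]=C('n')+0=5+0=5
L[1]='f': occ=0, LF[1]=C('f')+0=3+0=3
L[2]='l': occ=0, LF[2]=C('l')+0=4+0=4
L[3]='$': occ=0, LF[3]=C('$')+0=0+0=0
L[4]='a': occ=0, LF[4]=C('a')+0=1+0=1
L[5]='o': occ=0, LF[5]=C('o')+0=6+0=6
L[6]='c': occ=0, LF[6]=C('c')+0=2+0=2

Answer: 5 3 4 0 1 6 2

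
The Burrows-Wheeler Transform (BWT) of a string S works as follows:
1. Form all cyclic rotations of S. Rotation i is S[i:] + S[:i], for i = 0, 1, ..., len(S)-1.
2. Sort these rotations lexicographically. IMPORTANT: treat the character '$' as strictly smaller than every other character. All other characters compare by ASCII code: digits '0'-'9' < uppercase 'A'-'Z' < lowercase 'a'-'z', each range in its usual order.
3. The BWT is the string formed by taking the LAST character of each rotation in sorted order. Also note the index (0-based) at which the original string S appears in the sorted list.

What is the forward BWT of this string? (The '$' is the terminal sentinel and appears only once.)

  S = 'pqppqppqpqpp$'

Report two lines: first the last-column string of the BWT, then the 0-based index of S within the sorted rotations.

All 13 rotations (rotation i = S[i:]+S[:i]):
  rot[0] = pqppqppqpqpp$
  rot[1] = qppqppqpqpp$p
  rot[2] = ppqppqpqpp$pq
  rot[3] = pqppqpqpp$pqp
  rot[4] = qppqpqpp$pqpp
  rot[5] = ppqpqpp$pqppq
  rot[6] = pqpqpp$pqppqp
  rot[7] = qpqpp$pqppqpp
  rot[8] = pqpp$pqppqppq
  rot[9] = qpp$pqppqppqp
  rot[10] = pp$pqppqppqpq
  rot[11] = p$pqppqppqpqp
  rot[12] = $pqppqppqpqpp
Sorted (with $ < everything):
  sorted[0] = $pqppqppqpqpp  (last char: 'p')
  sorted[1] = p$pqppqppqpqp  (last char: 'p')
  sorted[2] = pp$pqppqppqpq  (last char: 'q')
  sorted[3] = ppqppqpqpp$pq  (last char: 'q')
  sorted[4] = ppqpqpp$pqppq  (last char: 'q')
  sorted[5] = pqpp$pqppqppq  (last char: 'q')
  sorted[6] = pqppqppqpqpp$  (last char: '$')
  sorted[7] = pqppqpqpp$pqp  (last char: 'p')
  sorted[8] = pqpqpp$pqppqp  (last char: 'p')
  sorted[9] = qpp$pqppqppqp  (last char: 'p')
  sorted[10] = qppqppqpqpp$p  (last char: 'p')
  sorted[11] = qppqpqpp$pqpp  (last char: 'p')
  sorted[12] = qpqpp$pqppqpp  (last char: 'p')
Last column: ppqqqq$pppppp
Original string S is at sorted index 6

Answer: ppqqqq$pppppp
6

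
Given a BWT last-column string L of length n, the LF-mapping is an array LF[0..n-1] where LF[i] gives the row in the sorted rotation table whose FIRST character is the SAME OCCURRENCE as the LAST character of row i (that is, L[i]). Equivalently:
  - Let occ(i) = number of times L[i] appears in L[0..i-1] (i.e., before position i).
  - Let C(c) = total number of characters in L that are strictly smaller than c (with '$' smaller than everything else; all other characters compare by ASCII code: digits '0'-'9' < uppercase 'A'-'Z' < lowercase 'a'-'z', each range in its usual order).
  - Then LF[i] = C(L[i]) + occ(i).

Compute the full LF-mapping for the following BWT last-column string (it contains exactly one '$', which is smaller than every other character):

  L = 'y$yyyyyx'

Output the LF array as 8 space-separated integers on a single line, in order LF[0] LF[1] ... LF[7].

Answer: 2 0 3 4 5 6 7 1

Derivation:
Char counts: '$':1, 'x':1, 'y':6
C (first-col start): C('$')=0, C('x')=1, C('y')=2
L[0]='y': occ=0, LF[0]=C('y')+0=2+0=2
L[1]='$': occ=0, LF[1]=C('$')+0=0+0=0
L[2]='y': occ=1, LF[2]=C('y')+1=2+1=3
L[3]='y': occ=2, LF[3]=C('y')+2=2+2=4
L[4]='y': occ=3, LF[4]=C('y')+3=2+3=5
L[5]='y': occ=4, LF[5]=C('y')+4=2+4=6
L[6]='y': occ=5, LF[6]=C('y')+5=2+5=7
L[7]='x': occ=0, LF[7]=C('x')+0=1+0=1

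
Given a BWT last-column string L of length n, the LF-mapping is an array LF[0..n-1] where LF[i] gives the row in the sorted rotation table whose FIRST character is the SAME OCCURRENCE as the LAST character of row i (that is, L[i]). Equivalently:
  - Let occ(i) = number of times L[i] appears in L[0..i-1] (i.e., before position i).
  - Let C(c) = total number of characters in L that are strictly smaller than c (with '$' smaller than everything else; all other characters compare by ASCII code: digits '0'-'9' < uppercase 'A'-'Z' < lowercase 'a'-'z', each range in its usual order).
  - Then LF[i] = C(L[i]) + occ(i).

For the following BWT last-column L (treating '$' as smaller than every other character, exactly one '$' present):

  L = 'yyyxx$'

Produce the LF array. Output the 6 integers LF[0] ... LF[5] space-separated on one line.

Char counts: '$':1, 'x':2, 'y':3
C (first-col start): C('$')=0, C('x')=1, C('y')=3
L[0]='y': occ=0, LF[0]=C('y')+0=3+0=3
L[1]='y': occ=1, LF[1]=C('y')+1=3+1=4
L[2]='y': occ=2, LF[2]=C('y')+2=3+2=5
L[3]='x': occ=0, LF[3]=C('x')+0=1+0=1
L[4]='x': occ=1, LF[4]=C('x')+1=1+1=2
L[5]='$': occ=0, LF[5]=C('$')+0=0+0=0

Answer: 3 4 5 1 2 0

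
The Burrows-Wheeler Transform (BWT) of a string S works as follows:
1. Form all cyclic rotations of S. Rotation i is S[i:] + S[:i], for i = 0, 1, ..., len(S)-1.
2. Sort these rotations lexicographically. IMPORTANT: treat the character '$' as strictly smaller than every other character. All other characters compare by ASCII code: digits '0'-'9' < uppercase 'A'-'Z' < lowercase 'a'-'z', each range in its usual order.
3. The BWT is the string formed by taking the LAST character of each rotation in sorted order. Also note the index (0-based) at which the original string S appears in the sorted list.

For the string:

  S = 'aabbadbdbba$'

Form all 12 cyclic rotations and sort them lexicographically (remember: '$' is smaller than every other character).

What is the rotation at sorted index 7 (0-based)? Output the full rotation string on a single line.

Answer: bba$aabbadbd

Derivation:
All 12 rotations (rotation i = S[i:]+S[:i]):
  rot[0] = aabbadbdbba$
  rot[1] = abbadbdbba$a
  rot[2] = bbadbdbba$aa
  rot[3] = badbdbba$aab
  rot[4] = adbdbba$aabb
  rot[5] = dbdbba$aabba
  rot[6] = bdbba$aabbad
  rot[7] = dbba$aabbadb
  rot[8] = bba$aabbadbd
  rot[9] = ba$aabbadbdb
  rot[10] = a$aabbadbdbb
  rot[11] = $aabbadbdbba
Sorted (with $ < everything):
  sorted[0] = $aabbadbdbba
  sorted[1] = a$aabbadbdbb
  sorted[2] = aabbadbdbba$
  sorted[3] = abbadbdbba$a
  sorted[4] = adbdbba$aabb
  sorted[5] = ba$aabbadbdb
  sorted[6] = badbdbba$aab
  sorted[7] = bba$aabbadbd
  sorted[8] = bbadbdbba$aa
  sorted[9] = bdbba$aabbad
  sorted[10] = dbba$aabbadb
  sorted[11] = dbdbba$aabba
sorted[7] = bba$aabbadbd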